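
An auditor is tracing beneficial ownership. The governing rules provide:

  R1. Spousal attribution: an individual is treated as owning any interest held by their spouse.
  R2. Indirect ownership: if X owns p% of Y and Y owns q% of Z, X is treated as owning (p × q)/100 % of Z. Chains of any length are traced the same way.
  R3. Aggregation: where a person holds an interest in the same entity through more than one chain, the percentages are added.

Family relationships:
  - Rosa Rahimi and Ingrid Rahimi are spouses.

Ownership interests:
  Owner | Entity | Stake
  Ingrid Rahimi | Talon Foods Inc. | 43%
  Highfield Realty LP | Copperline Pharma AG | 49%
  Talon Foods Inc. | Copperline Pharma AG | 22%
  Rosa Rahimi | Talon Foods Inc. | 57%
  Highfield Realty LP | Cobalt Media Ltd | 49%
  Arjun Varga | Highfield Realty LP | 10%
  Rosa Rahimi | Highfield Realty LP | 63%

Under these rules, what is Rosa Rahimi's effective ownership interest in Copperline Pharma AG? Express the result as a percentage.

52.87%

By spousal attribution (R1), Rosa Rahimi is treated as also owning Ingrid Rahimi's interest in Talon Foods Inc, giving 57% + 43% = 100%.
Chain via Talon Foods Inc. (R2): 100% × 22% = 22% of Copperline Pharma AG.
Chain via Highfield Realty LP (R2): 63% × 49% = 30.87% of Copperline Pharma AG.
Aggregating (R3): 22% + 30.87% = 52.87%.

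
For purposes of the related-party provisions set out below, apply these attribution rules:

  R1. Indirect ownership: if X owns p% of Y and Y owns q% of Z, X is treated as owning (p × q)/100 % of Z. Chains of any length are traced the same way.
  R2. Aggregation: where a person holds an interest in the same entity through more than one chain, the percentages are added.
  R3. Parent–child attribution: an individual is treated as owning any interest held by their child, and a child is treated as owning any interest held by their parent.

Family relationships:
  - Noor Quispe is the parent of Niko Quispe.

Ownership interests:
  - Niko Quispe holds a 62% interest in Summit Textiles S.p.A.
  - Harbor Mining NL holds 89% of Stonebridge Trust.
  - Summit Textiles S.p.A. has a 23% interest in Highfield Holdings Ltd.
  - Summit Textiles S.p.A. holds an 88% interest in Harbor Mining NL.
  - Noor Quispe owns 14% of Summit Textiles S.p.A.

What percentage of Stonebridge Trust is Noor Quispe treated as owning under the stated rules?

By parent–child attribution (R3), Noor Quispe is treated as also owning Niko Quispe's interest in Summit Textiles S.p.A, giving 14% + 62% = 76%.
Chain via Summit Textiles S.p.A. → Harbor Mining NL (R1): 76% × 88% × 89% = 59.5232% of Stonebridge Trust.

59.5232%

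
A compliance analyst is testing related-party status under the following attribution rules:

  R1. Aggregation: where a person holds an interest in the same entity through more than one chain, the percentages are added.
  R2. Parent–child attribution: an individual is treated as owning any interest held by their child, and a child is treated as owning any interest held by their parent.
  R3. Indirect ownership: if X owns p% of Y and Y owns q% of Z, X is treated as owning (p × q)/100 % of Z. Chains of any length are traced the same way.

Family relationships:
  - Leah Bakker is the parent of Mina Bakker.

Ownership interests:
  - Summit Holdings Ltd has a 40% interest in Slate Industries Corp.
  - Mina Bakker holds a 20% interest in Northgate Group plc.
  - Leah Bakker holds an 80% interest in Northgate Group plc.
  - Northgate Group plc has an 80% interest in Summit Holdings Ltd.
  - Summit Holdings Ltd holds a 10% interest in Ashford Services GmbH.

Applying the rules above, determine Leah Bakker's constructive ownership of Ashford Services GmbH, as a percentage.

By parent–child attribution (R2), Leah Bakker is treated as also owning Mina Bakker's interest in Northgate Group plc, giving 80% + 20% = 100%.
Chain via Northgate Group plc → Summit Holdings Ltd (R3): 100% × 80% × 10% = 8% of Ashford Services GmbH.

8%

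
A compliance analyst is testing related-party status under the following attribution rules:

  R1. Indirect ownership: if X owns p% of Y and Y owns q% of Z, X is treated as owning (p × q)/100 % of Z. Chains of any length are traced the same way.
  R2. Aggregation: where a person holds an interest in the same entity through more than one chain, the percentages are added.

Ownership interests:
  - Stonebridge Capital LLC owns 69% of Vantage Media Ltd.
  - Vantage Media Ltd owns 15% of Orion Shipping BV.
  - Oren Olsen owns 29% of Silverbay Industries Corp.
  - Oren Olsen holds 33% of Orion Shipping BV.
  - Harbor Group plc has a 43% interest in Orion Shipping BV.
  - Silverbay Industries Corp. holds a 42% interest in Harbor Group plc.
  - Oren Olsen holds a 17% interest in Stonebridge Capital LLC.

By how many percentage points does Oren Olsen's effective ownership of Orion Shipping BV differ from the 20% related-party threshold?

Chain via Silverbay Industries Corp. → Harbor Group plc (R1): 29% × 42% × 43% = 5.2374% of Orion Shipping BV.
Chain via Stonebridge Capital LLC → Vantage Media Ltd (R1): 17% × 69% × 15% = 1.7595% of Orion Shipping BV.
Direct interest in Orion Shipping BV: 33%.
Aggregating (R2): 5.2374% + 1.7595% + 33% = 39.9969%.
39.9969% exceeds the 20% threshold by 19.9969 percentage points.

19.9969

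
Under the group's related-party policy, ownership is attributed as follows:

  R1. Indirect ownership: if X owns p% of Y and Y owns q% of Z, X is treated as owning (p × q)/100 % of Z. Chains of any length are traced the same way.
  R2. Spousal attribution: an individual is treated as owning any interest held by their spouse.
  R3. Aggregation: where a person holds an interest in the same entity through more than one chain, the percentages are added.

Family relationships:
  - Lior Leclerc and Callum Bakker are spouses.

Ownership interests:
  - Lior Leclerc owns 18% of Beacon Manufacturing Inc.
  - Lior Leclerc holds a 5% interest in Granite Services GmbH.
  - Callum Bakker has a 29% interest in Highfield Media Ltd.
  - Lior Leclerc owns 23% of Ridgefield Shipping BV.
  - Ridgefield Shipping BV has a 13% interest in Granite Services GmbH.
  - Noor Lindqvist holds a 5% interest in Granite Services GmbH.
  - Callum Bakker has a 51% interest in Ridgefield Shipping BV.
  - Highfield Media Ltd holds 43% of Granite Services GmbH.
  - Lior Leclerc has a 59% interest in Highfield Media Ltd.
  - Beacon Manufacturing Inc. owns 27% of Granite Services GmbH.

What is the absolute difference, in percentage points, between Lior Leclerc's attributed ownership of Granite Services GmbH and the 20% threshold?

By spousal attribution (R2), Lior Leclerc is treated as also owning Callum Bakker's interest in Ridgefield Shipping BV, giving 23% + 51% = 74%.
By spousal attribution (R2), Lior Leclerc is treated as also owning Callum Bakker's interest in Highfield Media Ltd, giving 59% + 29% = 88%.
Chain via Ridgefield Shipping BV (R1): 74% × 13% = 9.62% of Granite Services GmbH.
Chain via Highfield Media Ltd (R1): 88% × 43% = 37.84% of Granite Services GmbH.
Chain via Beacon Manufacturing Inc. (R1): 18% × 27% = 4.86% of Granite Services GmbH.
Direct interest in Granite Services GmbH: 5%.
Aggregating (R3): 9.62% + 37.84% + 4.86% + 5% = 57.32%.
57.32% exceeds the 20% threshold by 37.32 percentage points.

37.32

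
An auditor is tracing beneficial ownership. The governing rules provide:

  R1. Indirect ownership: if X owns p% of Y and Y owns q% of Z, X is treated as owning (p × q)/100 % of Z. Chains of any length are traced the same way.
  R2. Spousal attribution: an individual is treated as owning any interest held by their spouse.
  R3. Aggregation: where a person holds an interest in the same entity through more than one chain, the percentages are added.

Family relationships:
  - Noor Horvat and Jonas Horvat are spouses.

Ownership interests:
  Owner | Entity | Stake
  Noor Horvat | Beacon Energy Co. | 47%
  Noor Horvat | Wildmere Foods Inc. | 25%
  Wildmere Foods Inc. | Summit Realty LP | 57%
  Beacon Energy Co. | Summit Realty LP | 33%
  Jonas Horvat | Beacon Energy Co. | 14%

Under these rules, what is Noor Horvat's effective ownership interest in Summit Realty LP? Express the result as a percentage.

34.38%

By spousal attribution (R2), Noor Horvat is treated as also owning Jonas Horvat's interest in Beacon Energy Co, giving 47% + 14% = 61%.
Chain via Wildmere Foods Inc. (R1): 25% × 57% = 14.25% of Summit Realty LP.
Chain via Beacon Energy Co. (R1): 61% × 33% = 20.13% of Summit Realty LP.
Aggregating (R3): 14.25% + 20.13% = 34.38%.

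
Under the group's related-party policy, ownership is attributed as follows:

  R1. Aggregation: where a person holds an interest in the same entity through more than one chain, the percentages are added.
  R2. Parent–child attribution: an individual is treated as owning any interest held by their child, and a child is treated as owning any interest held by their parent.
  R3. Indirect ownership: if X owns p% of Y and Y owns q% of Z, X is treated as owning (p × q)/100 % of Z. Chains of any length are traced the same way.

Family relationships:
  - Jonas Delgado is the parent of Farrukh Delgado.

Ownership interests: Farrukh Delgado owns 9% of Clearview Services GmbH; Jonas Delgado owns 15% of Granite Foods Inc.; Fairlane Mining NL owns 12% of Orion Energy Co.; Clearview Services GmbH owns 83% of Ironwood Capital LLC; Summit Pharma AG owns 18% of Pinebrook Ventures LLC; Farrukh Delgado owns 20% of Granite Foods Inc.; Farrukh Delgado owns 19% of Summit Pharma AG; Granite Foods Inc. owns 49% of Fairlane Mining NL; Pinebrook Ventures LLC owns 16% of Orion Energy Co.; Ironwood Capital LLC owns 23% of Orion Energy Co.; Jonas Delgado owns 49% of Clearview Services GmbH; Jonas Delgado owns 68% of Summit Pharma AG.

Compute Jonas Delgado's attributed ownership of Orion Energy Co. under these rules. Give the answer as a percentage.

By parent–child attribution (R2), Jonas Delgado is treated as also owning Farrukh Delgado's interest in Granite Foods Inc, giving 15% + 20% = 35%.
By parent–child attribution (R2), Jonas Delgado is treated as also owning Farrukh Delgado's interest in Clearview Services GmbH, giving 49% + 9% = 58%.
By parent–child attribution (R2), Jonas Delgado is treated as also owning Farrukh Delgado's interest in Summit Pharma AG, giving 68% + 19% = 87%.
Chain via Granite Foods Inc. → Fairlane Mining NL (R3): 35% × 49% × 12% = 2.058% of Orion Energy Co.
Chain via Clearview Services GmbH → Ironwood Capital LLC (R3): 58% × 83% × 23% = 11.0722% of Orion Energy Co.
Chain via Summit Pharma AG → Pinebrook Ventures LLC (R3): 87% × 18% × 16% = 2.5056% of Orion Energy Co.
Aggregating (R1): 2.058% + 11.0722% + 2.5056% = 15.6358%.

15.6358%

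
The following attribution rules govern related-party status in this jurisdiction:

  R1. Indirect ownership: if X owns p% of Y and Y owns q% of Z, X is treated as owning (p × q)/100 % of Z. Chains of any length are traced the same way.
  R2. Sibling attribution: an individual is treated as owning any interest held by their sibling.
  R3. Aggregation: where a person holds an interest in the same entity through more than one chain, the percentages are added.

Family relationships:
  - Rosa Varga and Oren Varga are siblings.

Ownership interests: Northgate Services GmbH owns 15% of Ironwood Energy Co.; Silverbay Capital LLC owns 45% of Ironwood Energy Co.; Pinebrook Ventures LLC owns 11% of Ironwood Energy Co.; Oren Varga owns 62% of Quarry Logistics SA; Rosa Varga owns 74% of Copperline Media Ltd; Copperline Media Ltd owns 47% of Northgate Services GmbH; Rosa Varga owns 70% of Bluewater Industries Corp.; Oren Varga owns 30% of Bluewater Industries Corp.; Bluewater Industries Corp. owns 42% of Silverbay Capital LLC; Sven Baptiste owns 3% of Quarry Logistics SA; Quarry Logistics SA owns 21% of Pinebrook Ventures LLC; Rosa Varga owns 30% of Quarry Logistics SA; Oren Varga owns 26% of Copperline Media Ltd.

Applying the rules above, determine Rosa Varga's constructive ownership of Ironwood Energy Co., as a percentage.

By sibling attribution (R2), Rosa Varga is treated as also owning Oren Varga's interest in Bluewater Industries Corp, giving 70% + 30% = 100%.
By sibling attribution (R2), Rosa Varga is treated as also owning Oren Varga's interest in Copperline Media Ltd, giving 74% + 26% = 100%.
By sibling attribution (R2), Rosa Varga is treated as also owning Oren Varga's interest in Quarry Logistics SA, giving 30% + 62% = 92%.
Chain via Bluewater Industries Corp. → Silverbay Capital LLC (R1): 100% × 42% × 45% = 18.9% of Ironwood Energy Co.
Chain via Copperline Media Ltd → Northgate Services GmbH (R1): 100% × 47% × 15% = 7.05% of Ironwood Energy Co.
Chain via Quarry Logistics SA → Pinebrook Ventures LLC (R1): 92% × 21% × 11% = 2.1252% of Ironwood Energy Co.
Aggregating (R3): 18.9% + 7.05% + 2.1252% = 28.0752%.

28.0752%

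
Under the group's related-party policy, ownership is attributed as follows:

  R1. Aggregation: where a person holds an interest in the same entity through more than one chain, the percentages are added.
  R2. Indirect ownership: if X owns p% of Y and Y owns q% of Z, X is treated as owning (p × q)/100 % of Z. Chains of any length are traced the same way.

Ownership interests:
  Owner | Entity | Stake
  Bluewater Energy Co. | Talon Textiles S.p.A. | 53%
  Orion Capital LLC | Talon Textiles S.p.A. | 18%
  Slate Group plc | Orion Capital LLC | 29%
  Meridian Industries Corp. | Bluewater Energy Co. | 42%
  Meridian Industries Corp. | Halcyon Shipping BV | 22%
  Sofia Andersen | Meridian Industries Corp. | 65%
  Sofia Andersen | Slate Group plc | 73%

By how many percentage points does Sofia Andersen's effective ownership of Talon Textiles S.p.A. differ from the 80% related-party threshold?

Chain via Slate Group plc → Orion Capital LLC (R2): 73% × 29% × 18% = 3.8106% of Talon Textiles S.p.A.
Chain via Meridian Industries Corp. → Bluewater Energy Co. (R2): 65% × 42% × 53% = 14.469% of Talon Textiles S.p.A.
Aggregating (R1): 3.8106% + 14.469% = 18.2796%.
18.2796% falls short of the 80% threshold by 61.7204 percentage points.

61.7204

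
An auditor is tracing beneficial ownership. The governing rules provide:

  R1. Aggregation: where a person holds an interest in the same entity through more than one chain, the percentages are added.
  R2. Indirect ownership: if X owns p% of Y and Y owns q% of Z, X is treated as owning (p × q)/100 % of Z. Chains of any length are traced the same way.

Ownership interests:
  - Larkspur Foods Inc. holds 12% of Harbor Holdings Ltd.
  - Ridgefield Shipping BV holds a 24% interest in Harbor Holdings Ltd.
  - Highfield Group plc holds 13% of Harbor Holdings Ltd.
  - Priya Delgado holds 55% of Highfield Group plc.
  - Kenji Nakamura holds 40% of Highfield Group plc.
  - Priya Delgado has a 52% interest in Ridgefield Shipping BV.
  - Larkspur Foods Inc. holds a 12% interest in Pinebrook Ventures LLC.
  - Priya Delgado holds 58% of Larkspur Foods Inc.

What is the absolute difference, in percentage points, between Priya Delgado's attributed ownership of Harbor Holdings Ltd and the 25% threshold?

Chain via Ridgefield Shipping BV (R2): 52% × 24% = 12.48% of Harbor Holdings Ltd.
Chain via Highfield Group plc (R2): 55% × 13% = 7.15% of Harbor Holdings Ltd.
Chain via Larkspur Foods Inc. (R2): 58% × 12% = 6.96% of Harbor Holdings Ltd.
Aggregating (R1): 12.48% + 7.15% + 6.96% = 26.59%.
26.59% exceeds the 25% threshold by 1.59 percentage points.

1.59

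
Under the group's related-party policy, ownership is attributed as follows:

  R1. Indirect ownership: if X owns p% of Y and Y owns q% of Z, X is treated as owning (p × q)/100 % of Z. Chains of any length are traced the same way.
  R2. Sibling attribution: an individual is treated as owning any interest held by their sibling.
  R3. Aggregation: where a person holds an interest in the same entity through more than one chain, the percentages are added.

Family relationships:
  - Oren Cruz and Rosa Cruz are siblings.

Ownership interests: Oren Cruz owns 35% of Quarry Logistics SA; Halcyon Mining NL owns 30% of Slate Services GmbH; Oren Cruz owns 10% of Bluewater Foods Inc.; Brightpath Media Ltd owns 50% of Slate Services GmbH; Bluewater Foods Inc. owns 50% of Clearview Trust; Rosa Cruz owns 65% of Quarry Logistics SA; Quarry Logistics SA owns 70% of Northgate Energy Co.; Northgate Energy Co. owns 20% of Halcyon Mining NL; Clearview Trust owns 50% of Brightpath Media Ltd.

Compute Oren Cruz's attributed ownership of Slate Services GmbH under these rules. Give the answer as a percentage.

By sibling attribution (R2), Oren Cruz is treated as also owning Rosa Cruz's interest in Quarry Logistics SA, giving 35% + 65% = 100%.
Chain via Bluewater Foods Inc. → Clearview Trust → Brightpath Media Ltd (R1): 10% × 50% × 50% × 50% = 1.25% of Slate Services GmbH.
Chain via Quarry Logistics SA → Northgate Energy Co. → Halcyon Mining NL (R1): 100% × 70% × 20% × 30% = 4.2% of Slate Services GmbH.
Aggregating (R3): 1.25% + 4.2% = 5.45%.

5.45%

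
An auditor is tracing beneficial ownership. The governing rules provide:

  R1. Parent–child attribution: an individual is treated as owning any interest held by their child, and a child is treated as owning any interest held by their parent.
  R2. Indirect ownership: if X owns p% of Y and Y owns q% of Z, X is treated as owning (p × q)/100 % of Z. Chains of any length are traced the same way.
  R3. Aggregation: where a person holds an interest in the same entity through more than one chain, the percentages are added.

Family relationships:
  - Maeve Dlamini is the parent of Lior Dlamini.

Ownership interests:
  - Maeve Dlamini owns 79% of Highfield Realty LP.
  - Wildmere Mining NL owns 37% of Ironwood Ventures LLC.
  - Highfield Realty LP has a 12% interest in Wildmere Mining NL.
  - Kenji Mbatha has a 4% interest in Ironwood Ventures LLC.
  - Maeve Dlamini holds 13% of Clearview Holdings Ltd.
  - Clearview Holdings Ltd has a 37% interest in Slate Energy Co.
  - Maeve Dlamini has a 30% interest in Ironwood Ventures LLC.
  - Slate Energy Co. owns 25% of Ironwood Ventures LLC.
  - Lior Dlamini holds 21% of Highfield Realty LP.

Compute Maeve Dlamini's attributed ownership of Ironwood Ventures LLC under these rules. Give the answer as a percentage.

35.6425%

By parent–child attribution (R1), Maeve Dlamini is treated as also owning Lior Dlamini's interest in Highfield Realty LP, giving 79% + 21% = 100%.
Chain via Clearview Holdings Ltd → Slate Energy Co. (R2): 13% × 37% × 25% = 1.2025% of Ironwood Ventures LLC.
Chain via Highfield Realty LP → Wildmere Mining NL (R2): 100% × 12% × 37% = 4.44% of Ironwood Ventures LLC.
Direct interest in Ironwood Ventures LLC: 30%.
Aggregating (R3): 1.2025% + 4.44% + 30% = 35.6425%.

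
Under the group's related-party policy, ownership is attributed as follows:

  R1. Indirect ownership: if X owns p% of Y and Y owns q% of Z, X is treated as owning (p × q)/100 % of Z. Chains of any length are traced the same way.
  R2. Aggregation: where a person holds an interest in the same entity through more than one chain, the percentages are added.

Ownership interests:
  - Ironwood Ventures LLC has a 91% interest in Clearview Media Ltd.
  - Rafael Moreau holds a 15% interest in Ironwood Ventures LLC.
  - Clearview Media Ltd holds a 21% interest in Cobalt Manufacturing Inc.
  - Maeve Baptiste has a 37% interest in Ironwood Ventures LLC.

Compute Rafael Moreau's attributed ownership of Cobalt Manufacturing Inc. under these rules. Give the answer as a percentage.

Chain via Ironwood Ventures LLC → Clearview Media Ltd (R1): 15% × 91% × 21% = 2.8665% of Cobalt Manufacturing Inc.

2.8665%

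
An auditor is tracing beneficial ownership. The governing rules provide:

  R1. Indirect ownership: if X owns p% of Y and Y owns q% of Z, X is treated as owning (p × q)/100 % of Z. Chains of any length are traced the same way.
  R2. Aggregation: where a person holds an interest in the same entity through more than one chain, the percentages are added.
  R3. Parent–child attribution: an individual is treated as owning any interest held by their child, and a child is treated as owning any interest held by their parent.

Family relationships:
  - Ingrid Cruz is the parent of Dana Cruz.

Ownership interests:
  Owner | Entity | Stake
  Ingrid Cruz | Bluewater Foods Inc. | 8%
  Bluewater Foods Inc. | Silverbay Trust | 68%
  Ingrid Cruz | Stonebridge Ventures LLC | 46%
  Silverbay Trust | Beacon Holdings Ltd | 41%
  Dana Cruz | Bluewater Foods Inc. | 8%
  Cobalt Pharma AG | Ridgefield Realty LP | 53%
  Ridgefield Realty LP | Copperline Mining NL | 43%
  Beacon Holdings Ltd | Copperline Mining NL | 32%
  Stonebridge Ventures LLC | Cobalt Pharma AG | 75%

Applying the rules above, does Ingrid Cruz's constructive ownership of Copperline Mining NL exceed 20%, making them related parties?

By parent–child attribution (R3), Ingrid Cruz is treated as also owning Dana Cruz's interest in Bluewater Foods Inc, giving 8% + 8% = 16%.
Chain via Bluewater Foods Inc. → Silverbay Trust → Beacon Holdings Ltd (R1): 16% × 68% × 41% × 32% = 1.427456% of Copperline Mining NL.
Chain via Stonebridge Ventures LLC → Cobalt Pharma AG → Ridgefield Realty LP (R1): 46% × 75% × 53% × 43% = 7.86255% of Copperline Mining NL.
Aggregating (R2): 1.427456% + 7.86255% = 9.290006%.
9.290006% does not exceed the 20% threshold, so Ingrid is not a related party to Copperline Mining NL.

No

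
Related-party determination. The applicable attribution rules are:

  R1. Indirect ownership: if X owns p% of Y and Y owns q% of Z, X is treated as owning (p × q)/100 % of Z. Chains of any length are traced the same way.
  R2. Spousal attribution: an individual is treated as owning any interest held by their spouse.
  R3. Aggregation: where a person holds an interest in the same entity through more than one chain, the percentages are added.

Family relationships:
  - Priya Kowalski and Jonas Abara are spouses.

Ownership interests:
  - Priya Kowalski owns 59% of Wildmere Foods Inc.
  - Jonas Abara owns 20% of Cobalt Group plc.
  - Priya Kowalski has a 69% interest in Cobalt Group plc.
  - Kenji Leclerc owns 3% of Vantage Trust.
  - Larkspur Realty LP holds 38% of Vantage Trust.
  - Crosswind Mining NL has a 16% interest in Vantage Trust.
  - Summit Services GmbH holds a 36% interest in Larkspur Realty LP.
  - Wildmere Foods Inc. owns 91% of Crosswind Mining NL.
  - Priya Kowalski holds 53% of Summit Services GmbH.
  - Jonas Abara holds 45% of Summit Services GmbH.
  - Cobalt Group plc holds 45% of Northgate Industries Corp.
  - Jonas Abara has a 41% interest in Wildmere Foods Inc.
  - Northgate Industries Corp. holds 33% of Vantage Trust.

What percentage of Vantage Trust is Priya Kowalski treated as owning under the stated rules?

By spousal attribution (R2), Priya Kowalski is treated as also owning Jonas Abara's interest in Cobalt Group plc, giving 69% + 20% = 89%.
By spousal attribution (R2), Priya Kowalski is treated as also owning Jonas Abara's interest in Wildmere Foods Inc, giving 59% + 41% = 100%.
By spousal attribution (R2), Priya Kowalski is treated as also owning Jonas Abara's interest in Summit Services GmbH, giving 53% + 45% = 98%.
Chain via Cobalt Group plc → Northgate Industries Corp. (R1): 89% × 45% × 33% = 13.2165% of Vantage Trust.
Chain via Wildmere Foods Inc. → Crosswind Mining NL (R1): 100% × 91% × 16% = 14.56% of Vantage Trust.
Chain via Summit Services GmbH → Larkspur Realty LP (R1): 98% × 36% × 38% = 13.4064% of Vantage Trust.
Aggregating (R3): 13.2165% + 14.56% + 13.4064% = 41.1829%.

41.1829%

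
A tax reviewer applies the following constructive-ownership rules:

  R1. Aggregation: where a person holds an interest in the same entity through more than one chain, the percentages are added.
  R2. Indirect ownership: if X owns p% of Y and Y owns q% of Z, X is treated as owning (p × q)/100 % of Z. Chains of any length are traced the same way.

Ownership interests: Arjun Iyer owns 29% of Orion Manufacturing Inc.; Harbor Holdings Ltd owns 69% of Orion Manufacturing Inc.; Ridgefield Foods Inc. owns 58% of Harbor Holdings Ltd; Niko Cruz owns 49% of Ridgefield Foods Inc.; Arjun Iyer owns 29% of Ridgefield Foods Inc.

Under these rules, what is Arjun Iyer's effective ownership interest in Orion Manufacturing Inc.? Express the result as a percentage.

Chain via Ridgefield Foods Inc. → Harbor Holdings Ltd (R2): 29% × 58% × 69% = 11.6058% of Orion Manufacturing Inc.
Direct interest in Orion Manufacturing Inc: 29%.
Aggregating (R1): 11.6058% + 29% = 40.6058%.

40.6058%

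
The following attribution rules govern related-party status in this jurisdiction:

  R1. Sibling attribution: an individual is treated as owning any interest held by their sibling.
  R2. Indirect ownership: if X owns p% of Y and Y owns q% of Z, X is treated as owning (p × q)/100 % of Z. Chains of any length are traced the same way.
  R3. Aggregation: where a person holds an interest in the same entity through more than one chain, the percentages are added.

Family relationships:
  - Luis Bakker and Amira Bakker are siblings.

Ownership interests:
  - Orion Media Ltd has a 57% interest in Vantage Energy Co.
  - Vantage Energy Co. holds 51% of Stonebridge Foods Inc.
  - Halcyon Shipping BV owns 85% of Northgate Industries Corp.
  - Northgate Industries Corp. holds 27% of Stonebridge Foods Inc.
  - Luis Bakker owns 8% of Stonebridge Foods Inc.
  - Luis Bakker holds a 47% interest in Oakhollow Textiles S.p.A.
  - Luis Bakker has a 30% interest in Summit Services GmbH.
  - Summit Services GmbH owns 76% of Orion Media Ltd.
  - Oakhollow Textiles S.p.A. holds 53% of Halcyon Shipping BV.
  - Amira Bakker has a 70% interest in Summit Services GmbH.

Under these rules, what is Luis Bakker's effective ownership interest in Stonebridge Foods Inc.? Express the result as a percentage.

35.810045%

By sibling attribution (R1), Luis Bakker is treated as also owning Amira Bakker's interest in Summit Services GmbH, giving 30% + 70% = 100%.
Chain via Summit Services GmbH → Orion Media Ltd → Vantage Energy Co. (R2): 100% × 76% × 57% × 51% = 22.0932% of Stonebridge Foods Inc.
Chain via Oakhollow Textiles S.p.A. → Halcyon Shipping BV → Northgate Industries Corp. (R2): 47% × 53% × 85% × 27% = 5.716845% of Stonebridge Foods Inc.
Direct interest in Stonebridge Foods Inc: 8%.
Aggregating (R3): 22.0932% + 5.716845% + 8% = 35.810045%.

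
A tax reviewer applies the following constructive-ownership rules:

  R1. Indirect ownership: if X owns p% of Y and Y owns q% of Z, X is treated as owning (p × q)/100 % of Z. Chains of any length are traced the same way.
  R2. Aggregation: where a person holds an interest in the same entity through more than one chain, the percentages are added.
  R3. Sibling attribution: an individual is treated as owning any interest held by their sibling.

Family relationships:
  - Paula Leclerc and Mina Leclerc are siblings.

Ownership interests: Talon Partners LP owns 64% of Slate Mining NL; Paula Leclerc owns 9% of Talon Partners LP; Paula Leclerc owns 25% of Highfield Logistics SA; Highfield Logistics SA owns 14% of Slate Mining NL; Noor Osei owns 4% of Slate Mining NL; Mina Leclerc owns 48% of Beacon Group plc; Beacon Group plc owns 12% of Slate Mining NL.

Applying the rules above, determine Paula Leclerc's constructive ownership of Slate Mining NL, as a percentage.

By sibling attribution (R3), Paula Leclerc is treated as owning Mina Leclerc's 48% interest in Beacon Group plc.
Chain via Talon Partners LP (R1): 9% × 64% = 5.76% of Slate Mining NL.
Chain via Highfield Logistics SA (R1): 25% × 14% = 3.5% of Slate Mining NL.
Chain via Beacon Group plc (R1): 48% × 12% = 5.76% of Slate Mining NL.
Aggregating (R2): 5.76% + 3.5% + 5.76% = 15.02%.

15.02%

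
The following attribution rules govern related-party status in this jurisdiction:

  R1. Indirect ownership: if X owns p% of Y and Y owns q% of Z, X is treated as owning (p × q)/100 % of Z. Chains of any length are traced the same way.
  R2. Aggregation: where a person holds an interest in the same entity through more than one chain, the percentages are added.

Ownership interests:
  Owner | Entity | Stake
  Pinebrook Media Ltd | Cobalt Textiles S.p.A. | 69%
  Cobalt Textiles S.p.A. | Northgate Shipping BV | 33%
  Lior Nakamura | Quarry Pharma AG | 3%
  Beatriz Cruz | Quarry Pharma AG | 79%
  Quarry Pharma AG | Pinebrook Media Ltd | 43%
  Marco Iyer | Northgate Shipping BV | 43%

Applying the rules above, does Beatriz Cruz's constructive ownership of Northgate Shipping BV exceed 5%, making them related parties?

Chain via Quarry Pharma AG → Pinebrook Media Ltd → Cobalt Textiles S.p.A. (R1): 79% × 43% × 69% × 33% = 7.734969% of Northgate Shipping BV.
7.734969% exceeds the 5% threshold, so Beatriz is a related party to Northgate Shipping BV.

Yes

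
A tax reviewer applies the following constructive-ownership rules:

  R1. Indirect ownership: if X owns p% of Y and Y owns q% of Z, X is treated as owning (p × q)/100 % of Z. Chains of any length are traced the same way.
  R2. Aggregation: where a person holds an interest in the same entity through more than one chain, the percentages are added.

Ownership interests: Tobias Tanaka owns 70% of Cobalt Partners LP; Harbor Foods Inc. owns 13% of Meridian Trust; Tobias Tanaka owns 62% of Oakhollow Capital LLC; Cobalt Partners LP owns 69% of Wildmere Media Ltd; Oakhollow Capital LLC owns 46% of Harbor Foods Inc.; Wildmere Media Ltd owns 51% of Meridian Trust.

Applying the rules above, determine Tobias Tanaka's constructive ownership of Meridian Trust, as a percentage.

28.3406%

Chain via Oakhollow Capital LLC → Harbor Foods Inc. (R1): 62% × 46% × 13% = 3.7076% of Meridian Trust.
Chain via Cobalt Partners LP → Wildmere Media Ltd (R1): 70% × 69% × 51% = 24.633% of Meridian Trust.
Aggregating (R2): 3.7076% + 24.633% = 28.3406%.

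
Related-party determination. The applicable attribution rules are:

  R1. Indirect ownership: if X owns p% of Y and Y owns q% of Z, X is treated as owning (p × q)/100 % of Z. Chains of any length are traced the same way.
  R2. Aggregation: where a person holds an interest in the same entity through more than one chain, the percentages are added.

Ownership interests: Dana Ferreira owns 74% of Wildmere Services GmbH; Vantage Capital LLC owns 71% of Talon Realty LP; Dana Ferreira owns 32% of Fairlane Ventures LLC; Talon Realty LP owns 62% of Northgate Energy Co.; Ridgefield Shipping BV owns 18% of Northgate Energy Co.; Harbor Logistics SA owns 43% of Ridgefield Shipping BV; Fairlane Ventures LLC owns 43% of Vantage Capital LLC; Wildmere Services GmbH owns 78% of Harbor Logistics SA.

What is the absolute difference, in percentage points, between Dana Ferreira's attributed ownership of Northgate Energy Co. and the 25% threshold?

14.47532

Chain via Fairlane Ventures LLC → Vantage Capital LLC → Talon Realty LP (R1): 32% × 43% × 71% × 62% = 6.057152% of Northgate Energy Co.
Chain via Wildmere Services GmbH → Harbor Logistics SA → Ridgefield Shipping BV (R1): 74% × 78% × 43% × 18% = 4.467528% of Northgate Energy Co.
Aggregating (R2): 6.057152% + 4.467528% = 10.52468%.
10.52468% falls short of the 25% threshold by 14.47532 percentage points.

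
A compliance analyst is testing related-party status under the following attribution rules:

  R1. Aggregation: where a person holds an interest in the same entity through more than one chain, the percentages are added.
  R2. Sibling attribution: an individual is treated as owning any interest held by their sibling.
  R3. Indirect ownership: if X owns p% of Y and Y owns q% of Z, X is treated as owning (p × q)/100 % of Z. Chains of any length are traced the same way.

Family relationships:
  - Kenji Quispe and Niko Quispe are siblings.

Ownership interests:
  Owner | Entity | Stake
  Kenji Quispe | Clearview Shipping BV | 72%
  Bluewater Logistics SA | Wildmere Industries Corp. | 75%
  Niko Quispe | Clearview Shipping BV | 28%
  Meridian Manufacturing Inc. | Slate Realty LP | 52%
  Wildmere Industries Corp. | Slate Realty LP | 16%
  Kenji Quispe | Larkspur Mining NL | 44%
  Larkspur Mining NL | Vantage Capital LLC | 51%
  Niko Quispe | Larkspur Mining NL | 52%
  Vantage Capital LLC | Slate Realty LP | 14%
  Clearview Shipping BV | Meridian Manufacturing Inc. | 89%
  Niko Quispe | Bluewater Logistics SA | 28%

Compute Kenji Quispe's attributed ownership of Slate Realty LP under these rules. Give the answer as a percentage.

By sibling attribution (R2), Kenji Quispe is treated as also owning Niko Quispe's interest in Larkspur Mining NL, giving 44% + 52% = 96%.
By sibling attribution (R2), Kenji Quispe is treated as also owning Niko Quispe's interest in Clearview Shipping BV, giving 72% + 28% = 100%.
By sibling attribution (R2), Kenji Quispe is treated as owning Niko Quispe's 28% interest in Bluewater Logistics SA.
Chain via Larkspur Mining NL → Vantage Capital LLC (R3): 96% × 51% × 14% = 6.8544% of Slate Realty LP.
Chain via Clearview Shipping BV → Meridian Manufacturing Inc. (R3): 100% × 89% × 52% = 46.28% of Slate Realty LP.
Chain via Bluewater Logistics SA → Wildmere Industries Corp. (R3): 28% × 75% × 16% = 3.36% of Slate Realty LP.
Aggregating (R1): 6.8544% + 46.28% + 3.36% = 56.4944%.

56.4944%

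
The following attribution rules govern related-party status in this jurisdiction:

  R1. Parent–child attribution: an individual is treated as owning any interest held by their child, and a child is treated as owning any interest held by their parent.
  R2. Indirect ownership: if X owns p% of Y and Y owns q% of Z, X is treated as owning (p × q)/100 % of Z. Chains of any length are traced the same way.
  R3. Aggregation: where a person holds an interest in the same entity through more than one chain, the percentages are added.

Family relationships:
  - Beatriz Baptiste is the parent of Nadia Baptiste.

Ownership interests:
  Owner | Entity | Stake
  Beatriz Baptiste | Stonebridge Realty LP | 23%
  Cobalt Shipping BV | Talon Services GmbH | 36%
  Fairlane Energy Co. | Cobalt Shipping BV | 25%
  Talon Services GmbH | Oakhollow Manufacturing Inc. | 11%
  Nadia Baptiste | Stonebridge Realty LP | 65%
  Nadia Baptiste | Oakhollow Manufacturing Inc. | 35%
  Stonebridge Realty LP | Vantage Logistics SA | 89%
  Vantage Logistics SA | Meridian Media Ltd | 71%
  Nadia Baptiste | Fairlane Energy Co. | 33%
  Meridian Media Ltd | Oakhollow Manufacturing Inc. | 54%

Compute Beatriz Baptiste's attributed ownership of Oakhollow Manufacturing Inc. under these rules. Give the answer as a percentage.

By parent–child attribution (R1), Beatriz Baptiste is treated as also owning Nadia Baptiste's interest in Stonebridge Realty LP, giving 23% + 65% = 88%.
By parent–child attribution (R1), Beatriz Baptiste is treated as owning Nadia Baptiste's 33% interest in Fairlane Energy Co.
By parent–child attribution (R1), Beatriz Baptiste is treated as owning Nadia Baptiste's 35% interest in Oakhollow Manufacturing Inc.
Chain via Stonebridge Realty LP → Vantage Logistics SA → Meridian Media Ltd (R2): 88% × 89% × 71% × 54% = 30.027888% of Oakhollow Manufacturing Inc.
Chain via Fairlane Energy Co. → Cobalt Shipping BV → Talon Services GmbH (R2): 33% × 25% × 36% × 11% = 0.3267% of Oakhollow Manufacturing Inc.
Direct interest in Oakhollow Manufacturing Inc: 35%.
Aggregating (R3): 30.027888% + 0.3267% + 35% = 65.354588%.

65.354588%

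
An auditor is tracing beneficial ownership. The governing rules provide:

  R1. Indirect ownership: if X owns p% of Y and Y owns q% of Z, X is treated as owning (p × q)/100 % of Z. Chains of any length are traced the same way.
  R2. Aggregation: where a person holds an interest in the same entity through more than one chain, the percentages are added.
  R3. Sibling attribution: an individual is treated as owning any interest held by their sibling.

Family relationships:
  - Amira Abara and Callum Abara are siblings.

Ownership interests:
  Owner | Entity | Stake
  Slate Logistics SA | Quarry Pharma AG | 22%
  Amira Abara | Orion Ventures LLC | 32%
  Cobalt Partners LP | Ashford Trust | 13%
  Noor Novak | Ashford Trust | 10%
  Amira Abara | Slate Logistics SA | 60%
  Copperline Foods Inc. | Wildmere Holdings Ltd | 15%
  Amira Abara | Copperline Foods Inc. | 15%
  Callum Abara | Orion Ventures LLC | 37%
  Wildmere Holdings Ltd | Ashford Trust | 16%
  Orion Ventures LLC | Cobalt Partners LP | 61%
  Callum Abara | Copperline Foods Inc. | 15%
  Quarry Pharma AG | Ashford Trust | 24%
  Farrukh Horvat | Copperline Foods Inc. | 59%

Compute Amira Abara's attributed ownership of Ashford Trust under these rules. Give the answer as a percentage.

By sibling attribution (R3), Amira Abara is treated as also owning Callum Abara's interest in Copperline Foods Inc, giving 15% + 15% = 30%.
By sibling attribution (R3), Amira Abara is treated as also owning Callum Abara's interest in Orion Ventures LLC, giving 32% + 37% = 69%.
Chain via Copperline Foods Inc. → Wildmere Holdings Ltd (R1): 30% × 15% × 16% = 0.72% of Ashford Trust.
Chain via Slate Logistics SA → Quarry Pharma AG (R1): 60% × 22% × 24% = 3.168% of Ashford Trust.
Chain via Orion Ventures LLC → Cobalt Partners LP (R1): 69% × 61% × 13% = 5.4717% of Ashford Trust.
Aggregating (R2): 0.72% + 3.168% + 5.4717% = 9.3597%.

9.3597%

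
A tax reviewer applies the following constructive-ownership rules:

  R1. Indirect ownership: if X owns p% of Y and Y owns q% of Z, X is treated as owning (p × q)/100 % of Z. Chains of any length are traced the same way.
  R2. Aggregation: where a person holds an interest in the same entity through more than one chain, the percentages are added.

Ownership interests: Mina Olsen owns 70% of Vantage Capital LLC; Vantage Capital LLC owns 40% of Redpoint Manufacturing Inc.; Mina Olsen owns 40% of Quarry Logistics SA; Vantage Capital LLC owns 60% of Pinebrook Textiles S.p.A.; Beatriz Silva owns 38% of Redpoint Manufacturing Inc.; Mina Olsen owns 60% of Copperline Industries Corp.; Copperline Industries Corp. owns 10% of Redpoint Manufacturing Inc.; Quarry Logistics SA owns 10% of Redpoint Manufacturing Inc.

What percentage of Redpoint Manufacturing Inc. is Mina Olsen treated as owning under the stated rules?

Chain via Vantage Capital LLC (R1): 70% × 40% = 28% of Redpoint Manufacturing Inc.
Chain via Quarry Logistics SA (R1): 40% × 10% = 4% of Redpoint Manufacturing Inc.
Chain via Copperline Industries Corp. (R1): 60% × 10% = 6% of Redpoint Manufacturing Inc.
Aggregating (R2): 28% + 4% + 6% = 38%.

38%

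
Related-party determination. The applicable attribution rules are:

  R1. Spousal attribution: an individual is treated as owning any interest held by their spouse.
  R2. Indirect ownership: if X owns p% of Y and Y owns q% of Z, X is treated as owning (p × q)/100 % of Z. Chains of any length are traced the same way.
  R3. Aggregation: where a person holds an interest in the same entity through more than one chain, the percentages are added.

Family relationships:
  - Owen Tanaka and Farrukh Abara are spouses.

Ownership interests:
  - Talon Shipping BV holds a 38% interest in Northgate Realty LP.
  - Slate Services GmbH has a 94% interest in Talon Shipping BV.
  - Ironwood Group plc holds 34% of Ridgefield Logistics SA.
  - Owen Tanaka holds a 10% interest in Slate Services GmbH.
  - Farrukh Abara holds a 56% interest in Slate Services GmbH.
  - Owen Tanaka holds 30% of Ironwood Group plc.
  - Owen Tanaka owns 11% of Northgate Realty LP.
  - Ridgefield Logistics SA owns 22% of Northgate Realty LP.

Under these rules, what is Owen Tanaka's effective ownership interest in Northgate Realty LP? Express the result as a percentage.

36.8192%

By spousal attribution (R1), Owen Tanaka is treated as also owning Farrukh Abara's interest in Slate Services GmbH, giving 10% + 56% = 66%.
Chain via Ironwood Group plc → Ridgefield Logistics SA (R2): 30% × 34% × 22% = 2.244% of Northgate Realty LP.
Chain via Slate Services GmbH → Talon Shipping BV (R2): 66% × 94% × 38% = 23.5752% of Northgate Realty LP.
Direct interest in Northgate Realty LP: 11%.
Aggregating (R3): 2.244% + 23.5752% + 11% = 36.8192%.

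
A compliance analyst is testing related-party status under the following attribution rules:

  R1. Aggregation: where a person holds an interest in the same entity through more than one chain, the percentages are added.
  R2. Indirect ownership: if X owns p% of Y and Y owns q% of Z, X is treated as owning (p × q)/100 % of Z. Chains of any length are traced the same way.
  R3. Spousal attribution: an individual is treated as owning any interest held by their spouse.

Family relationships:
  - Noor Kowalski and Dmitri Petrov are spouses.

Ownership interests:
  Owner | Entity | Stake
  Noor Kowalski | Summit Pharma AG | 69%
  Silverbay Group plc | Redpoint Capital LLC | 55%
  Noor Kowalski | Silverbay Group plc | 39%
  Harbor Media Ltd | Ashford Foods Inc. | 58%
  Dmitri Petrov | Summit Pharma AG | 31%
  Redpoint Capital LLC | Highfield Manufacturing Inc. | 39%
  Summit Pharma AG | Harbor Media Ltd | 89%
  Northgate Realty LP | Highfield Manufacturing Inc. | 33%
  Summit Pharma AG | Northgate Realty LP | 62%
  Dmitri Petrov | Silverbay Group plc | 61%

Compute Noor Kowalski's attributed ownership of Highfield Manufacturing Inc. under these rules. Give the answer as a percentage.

By spousal attribution (R3), Noor Kowalski is treated as also owning Dmitri Petrov's interest in Silverbay Group plc, giving 39% + 61% = 100%.
By spousal attribution (R3), Noor Kowalski is treated as also owning Dmitri Petrov's interest in Summit Pharma AG, giving 69% + 31% = 100%.
Chain via Silverbay Group plc → Redpoint Capital LLC (R2): 100% × 55% × 39% = 21.45% of Highfield Manufacturing Inc.
Chain via Summit Pharma AG → Northgate Realty LP (R2): 100% × 62% × 33% = 20.46% of Highfield Manufacturing Inc.
Aggregating (R1): 21.45% + 20.46% = 41.91%.

41.91%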